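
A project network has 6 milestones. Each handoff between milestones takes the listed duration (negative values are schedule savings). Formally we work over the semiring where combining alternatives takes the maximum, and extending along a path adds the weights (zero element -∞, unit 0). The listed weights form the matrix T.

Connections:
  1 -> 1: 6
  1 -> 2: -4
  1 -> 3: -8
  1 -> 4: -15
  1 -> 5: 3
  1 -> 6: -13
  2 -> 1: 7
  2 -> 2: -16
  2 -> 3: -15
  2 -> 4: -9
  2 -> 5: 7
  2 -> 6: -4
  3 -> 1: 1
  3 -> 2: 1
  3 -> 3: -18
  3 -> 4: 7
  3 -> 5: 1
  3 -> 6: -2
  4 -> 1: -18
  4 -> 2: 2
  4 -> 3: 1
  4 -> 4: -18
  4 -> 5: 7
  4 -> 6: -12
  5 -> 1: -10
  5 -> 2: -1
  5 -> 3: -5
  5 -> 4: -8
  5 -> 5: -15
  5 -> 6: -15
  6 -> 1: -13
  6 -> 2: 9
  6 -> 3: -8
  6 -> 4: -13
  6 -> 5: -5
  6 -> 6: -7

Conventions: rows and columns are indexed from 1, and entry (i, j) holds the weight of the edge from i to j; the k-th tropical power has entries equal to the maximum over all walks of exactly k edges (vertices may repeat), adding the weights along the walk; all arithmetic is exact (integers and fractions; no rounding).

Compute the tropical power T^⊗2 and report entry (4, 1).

T^⊗2:
  [12, 2, -2, -1, 9, -7]
  [13, 6, 2, -1, 10, -6]
  [8, 9, 8, -7, 14, -3]
  [9, 6, 2, 8, 9, -1]
  [6, -4, -7, 2, 6, -5]
  [16, 2, -6, 0, 16, 5]
Key observation: the optimum is the walk 4->2->1, with weight 2 + 7 = 9.
Optimal value attained by: walk 4->2->1.
Answer: (T^⊗2)[4][1] = 9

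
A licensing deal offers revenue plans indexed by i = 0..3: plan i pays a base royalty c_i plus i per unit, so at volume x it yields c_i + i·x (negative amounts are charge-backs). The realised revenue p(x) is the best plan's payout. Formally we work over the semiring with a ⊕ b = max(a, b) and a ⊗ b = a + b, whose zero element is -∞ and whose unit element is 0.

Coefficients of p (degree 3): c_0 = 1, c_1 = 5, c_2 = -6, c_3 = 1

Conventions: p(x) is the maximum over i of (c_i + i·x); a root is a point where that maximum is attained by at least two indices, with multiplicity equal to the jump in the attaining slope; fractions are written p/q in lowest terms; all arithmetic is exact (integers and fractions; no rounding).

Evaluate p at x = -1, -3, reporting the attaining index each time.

p(-1) = max(1+0·(-1)=1, 5+1·(-1)=4, -6+2·(-1)=-8, 1+3·(-1)=-2) = 4 (attained by i=1)
p(-3) = max(1+0·(-3)=1, 5+1·(-3)=2, -6+2·(-3)=-12, 1+3·(-3)=-8) = 2 (attained by i=1)
Answer: p(-1) = 4; p(-3) = 2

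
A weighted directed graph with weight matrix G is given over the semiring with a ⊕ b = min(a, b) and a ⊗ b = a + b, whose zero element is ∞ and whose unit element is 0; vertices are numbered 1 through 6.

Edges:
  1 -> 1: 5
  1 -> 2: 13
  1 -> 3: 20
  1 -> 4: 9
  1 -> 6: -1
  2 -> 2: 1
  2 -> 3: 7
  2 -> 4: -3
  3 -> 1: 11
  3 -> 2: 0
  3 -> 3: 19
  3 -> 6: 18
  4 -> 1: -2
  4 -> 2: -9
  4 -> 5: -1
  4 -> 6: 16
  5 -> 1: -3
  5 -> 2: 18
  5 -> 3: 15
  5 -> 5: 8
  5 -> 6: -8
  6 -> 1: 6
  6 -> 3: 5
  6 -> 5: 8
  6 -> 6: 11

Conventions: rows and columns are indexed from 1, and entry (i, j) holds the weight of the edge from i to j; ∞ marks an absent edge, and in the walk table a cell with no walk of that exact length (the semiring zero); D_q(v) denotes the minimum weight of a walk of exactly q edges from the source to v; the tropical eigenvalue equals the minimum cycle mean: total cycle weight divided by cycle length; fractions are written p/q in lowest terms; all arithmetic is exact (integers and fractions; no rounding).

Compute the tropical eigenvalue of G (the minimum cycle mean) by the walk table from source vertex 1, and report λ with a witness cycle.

q=0: [0, ∞, ∞, ∞, ∞, ∞]
q=1: [5, 13, 20, 9, ∞, -1]
q=2: [5, 0, 4, 10, 7, 4]
q=3: [4, 1, 7, -3, 9, -1]
q=4: [-5, -12, 4, -2, -4, 1]
q=5: [-7, -11, -5, -15, -3, -12]
q=6: [-17, -24, -7, -14, -16, -11]
Optimal cycle mean attained by: cycle 2->4->2, total (-3) + (-9), length 2.
Answer: λ = -6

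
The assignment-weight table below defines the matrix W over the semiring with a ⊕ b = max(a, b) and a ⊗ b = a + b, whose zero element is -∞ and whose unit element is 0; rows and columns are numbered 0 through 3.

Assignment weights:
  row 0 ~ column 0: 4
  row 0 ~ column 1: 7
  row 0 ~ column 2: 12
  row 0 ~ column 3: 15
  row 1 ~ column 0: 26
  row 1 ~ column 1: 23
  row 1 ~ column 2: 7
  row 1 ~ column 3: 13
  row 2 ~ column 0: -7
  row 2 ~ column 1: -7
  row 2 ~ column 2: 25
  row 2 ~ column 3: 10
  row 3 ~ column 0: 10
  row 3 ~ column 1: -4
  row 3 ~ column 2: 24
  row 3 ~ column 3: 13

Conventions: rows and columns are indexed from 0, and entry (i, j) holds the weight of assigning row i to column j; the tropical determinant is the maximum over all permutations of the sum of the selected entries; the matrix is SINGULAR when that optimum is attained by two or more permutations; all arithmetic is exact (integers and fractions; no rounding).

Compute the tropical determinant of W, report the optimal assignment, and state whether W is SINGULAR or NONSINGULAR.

σ = (0, 1, 2, 3): 4 + 23 + 25 + 13 = 65
σ = (0, 1, 3, 2): 4 + 23 + 10 + 24 = 61
σ = (0, 2, 1, 3): 4 + 7 + (-7) + 13 = 17
σ = (0, 2, 3, 1): 4 + 7 + 10 + (-4) = 17
σ = (0, 3, 1, 2): 4 + 13 + (-7) + 24 = 34
σ = (0, 3, 2, 1): 4 + 13 + 25 + (-4) = 38
σ = (1, 0, 2, 3): 7 + 26 + 25 + 13 = 71
σ = (1, 0, 3, 2): 7 + 26 + 10 + 24 = 67
σ = (1, 2, 0, 3): 7 + 7 + (-7) + 13 = 20
σ = (1, 2, 3, 0): 7 + 7 + 10 + 10 = 34
σ = (1, 3, 0, 2): 7 + 13 + (-7) + 24 = 37
σ = (1, 3, 2, 0): 7 + 13 + 25 + 10 = 55
σ = (2, 0, 1, 3): 12 + 26 + (-7) + 13 = 44
σ = (2, 0, 3, 1): 12 + 26 + 10 + (-4) = 44
σ = (2, 1, 0, 3): 12 + 23 + (-7) + 13 = 41
σ = (2, 1, 3, 0): 12 + 23 + 10 + 10 = 55
σ = (2, 3, 0, 1): 12 + 13 + (-7) + (-4) = 14
σ = (2, 3, 1, 0): 12 + 13 + (-7) + 10 = 28
σ = (3, 0, 1, 2): 15 + 26 + (-7) + 24 = 58
σ = (3, 0, 2, 1): 15 + 26 + 25 + (-4) = 62
σ = (3, 1, 0, 2): 15 + 23 + (-7) + 24 = 55
σ = (3, 1, 2, 0): 15 + 23 + 25 + 10 = 73
σ = (3, 2, 0, 1): 15 + 7 + (-7) + (-4) = 11
σ = (3, 2, 1, 0): 15 + 7 + (-7) + 10 = 25
Optimal value attained by: σ = (3, 1, 2, 0).
Answer: det⊕(W) = 73; verdict: NONSINGULAR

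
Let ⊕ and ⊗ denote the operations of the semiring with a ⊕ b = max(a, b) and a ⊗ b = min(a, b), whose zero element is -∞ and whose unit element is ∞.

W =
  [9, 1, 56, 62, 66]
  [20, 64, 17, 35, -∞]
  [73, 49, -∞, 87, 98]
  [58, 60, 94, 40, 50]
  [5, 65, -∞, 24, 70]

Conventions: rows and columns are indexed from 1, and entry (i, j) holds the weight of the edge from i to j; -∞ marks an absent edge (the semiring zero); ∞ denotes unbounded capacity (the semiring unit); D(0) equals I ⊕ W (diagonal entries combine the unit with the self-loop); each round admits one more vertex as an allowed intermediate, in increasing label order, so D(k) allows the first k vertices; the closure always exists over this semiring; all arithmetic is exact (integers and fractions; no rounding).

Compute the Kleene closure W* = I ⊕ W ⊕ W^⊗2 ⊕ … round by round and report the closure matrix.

D(0):
  [∞, 1, 56, 62, 66]
  [20, ∞, 17, 35, -∞]
  [73, 49, ∞, 87, 98]
  [58, 60, 94, ∞, 50]
  [5, 65, -∞, 24, ∞]
D(1):
  [∞, 1, 56, 62, 66]
  [20, ∞, 20, 35, 20]
  [73, 49, ∞, 87, 98]
  [58, 60, 94, ∞, 58]
  [5, 65, 5, 24, ∞]
D(2):
  [∞, 1, 56, 62, 66]
  [20, ∞, 20, 35, 20]
  [73, 49, ∞, 87, 98]
  [58, 60, 94, ∞, 58]
  [20, 65, 20, 35, ∞]
D(3):
  [∞, 49, 56, 62, 66]
  [20, ∞, 20, 35, 20]
  [73, 49, ∞, 87, 98]
  [73, 60, 94, ∞, 94]
  [20, 65, 20, 35, ∞]
D(4):
  [∞, 60, 62, 62, 66]
  [35, ∞, 35, 35, 35]
  [73, 60, ∞, 87, 98]
  [73, 60, 94, ∞, 94]
  [35, 65, 35, 35, ∞]
D(5):
  [∞, 65, 62, 62, 66]
  [35, ∞, 35, 35, 35]
  [73, 65, ∞, 87, 98]
  [73, 65, 94, ∞, 94]
  [35, 65, 35, 35, ∞]
Answer: W* = [[∞, 65, 62, 62, 66], [35, ∞, 35, 35, 35], [73, 65, ∞, 87, 98], [73, 65, 94, ∞, 94], [35, 65, 35, 35, ∞]]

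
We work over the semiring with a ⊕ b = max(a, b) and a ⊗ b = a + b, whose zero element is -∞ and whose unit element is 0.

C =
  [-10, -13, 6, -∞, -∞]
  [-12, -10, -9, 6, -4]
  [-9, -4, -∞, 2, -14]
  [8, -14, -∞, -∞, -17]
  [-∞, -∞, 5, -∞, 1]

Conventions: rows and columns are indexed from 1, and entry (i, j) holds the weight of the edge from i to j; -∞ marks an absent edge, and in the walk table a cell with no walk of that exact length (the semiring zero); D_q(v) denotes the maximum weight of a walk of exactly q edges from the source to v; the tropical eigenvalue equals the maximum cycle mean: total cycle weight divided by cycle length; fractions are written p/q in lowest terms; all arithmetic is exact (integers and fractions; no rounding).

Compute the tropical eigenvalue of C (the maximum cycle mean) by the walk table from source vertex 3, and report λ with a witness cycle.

q=0: [-∞, -∞, 0, -∞, -∞]
q=1: [-9, -4, -∞, 2, -14]
q=2: [10, -12, -3, 2, -8]
q=3: [10, -3, 16, -1, -7]
q=4: [7, 12, 16, 18, 2]
q=5: [26, 12, 13, 18, 8]
Optimal cycle mean attained by: cycle 1->3->4->1, total 6 + 2 + 8, length 3.
Answer: λ = 16/3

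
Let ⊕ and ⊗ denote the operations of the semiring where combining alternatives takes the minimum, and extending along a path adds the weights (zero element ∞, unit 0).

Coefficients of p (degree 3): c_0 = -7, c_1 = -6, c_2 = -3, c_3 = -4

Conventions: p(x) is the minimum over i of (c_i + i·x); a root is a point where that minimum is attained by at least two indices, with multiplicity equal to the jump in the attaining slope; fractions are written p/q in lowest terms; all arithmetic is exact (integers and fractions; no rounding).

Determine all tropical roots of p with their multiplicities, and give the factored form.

hull edge (i=0, c=-7) to (i=3, c=-4): slope 1, span 3
Factored form: p(x) = -4 ⊗ (x ⊕ (-1)) ⊗ (x ⊕ (-1)) ⊗ (x ⊕ (-1))
Answer: roots = -1 (mult 3)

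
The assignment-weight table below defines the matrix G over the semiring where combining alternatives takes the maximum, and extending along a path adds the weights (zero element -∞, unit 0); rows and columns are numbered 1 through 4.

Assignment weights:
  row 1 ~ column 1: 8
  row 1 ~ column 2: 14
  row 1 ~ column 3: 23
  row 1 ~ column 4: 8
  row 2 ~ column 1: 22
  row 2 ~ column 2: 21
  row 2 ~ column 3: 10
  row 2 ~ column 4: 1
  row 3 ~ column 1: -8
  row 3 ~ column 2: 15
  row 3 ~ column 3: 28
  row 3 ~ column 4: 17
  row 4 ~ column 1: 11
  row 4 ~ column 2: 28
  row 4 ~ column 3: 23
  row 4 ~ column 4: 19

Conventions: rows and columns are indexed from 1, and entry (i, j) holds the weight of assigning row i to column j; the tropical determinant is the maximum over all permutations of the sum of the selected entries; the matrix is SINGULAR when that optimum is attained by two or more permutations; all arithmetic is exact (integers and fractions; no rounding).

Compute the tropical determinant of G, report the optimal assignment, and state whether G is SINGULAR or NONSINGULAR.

σ = (1, 2, 3, 4): 8 + 21 + 28 + 19 = 76
σ = (1, 2, 4, 3): 8 + 21 + 17 + 23 = 69
σ = (1, 3, 2, 4): 8 + 10 + 15 + 19 = 52
σ = (1, 3, 4, 2): 8 + 10 + 17 + 28 = 63
σ = (1, 4, 2, 3): 8 + 1 + 15 + 23 = 47
σ = (1, 4, 3, 2): 8 + 1 + 28 + 28 = 65
σ = (2, 1, 3, 4): 14 + 22 + 28 + 19 = 83
σ = (2, 1, 4, 3): 14 + 22 + 17 + 23 = 76
σ = (2, 3, 1, 4): 14 + 10 + (-8) + 19 = 35
σ = (2, 3, 4, 1): 14 + 10 + 17 + 11 = 52
σ = (2, 4, 1, 3): 14 + 1 + (-8) + 23 = 30
σ = (2, 4, 3, 1): 14 + 1 + 28 + 11 = 54
σ = (3, 1, 2, 4): 23 + 22 + 15 + 19 = 79
σ = (3, 1, 4, 2): 23 + 22 + 17 + 28 = 90
σ = (3, 2, 1, 4): 23 + 21 + (-8) + 19 = 55
σ = (3, 2, 4, 1): 23 + 21 + 17 + 11 = 72
σ = (3, 4, 1, 2): 23 + 1 + (-8) + 28 = 44
σ = (3, 4, 2, 1): 23 + 1 + 15 + 11 = 50
σ = (4, 1, 2, 3): 8 + 22 + 15 + 23 = 68
σ = (4, 1, 3, 2): 8 + 22 + 28 + 28 = 86
σ = (4, 2, 1, 3): 8 + 21 + (-8) + 23 = 44
σ = (4, 2, 3, 1): 8 + 21 + 28 + 11 = 68
σ = (4, 3, 1, 2): 8 + 10 + (-8) + 28 = 38
σ = (4, 3, 2, 1): 8 + 10 + 15 + 11 = 44
Optimal value attained by: σ = (3, 1, 4, 2).
Answer: det⊕(G) = 90; verdict: NONSINGULAR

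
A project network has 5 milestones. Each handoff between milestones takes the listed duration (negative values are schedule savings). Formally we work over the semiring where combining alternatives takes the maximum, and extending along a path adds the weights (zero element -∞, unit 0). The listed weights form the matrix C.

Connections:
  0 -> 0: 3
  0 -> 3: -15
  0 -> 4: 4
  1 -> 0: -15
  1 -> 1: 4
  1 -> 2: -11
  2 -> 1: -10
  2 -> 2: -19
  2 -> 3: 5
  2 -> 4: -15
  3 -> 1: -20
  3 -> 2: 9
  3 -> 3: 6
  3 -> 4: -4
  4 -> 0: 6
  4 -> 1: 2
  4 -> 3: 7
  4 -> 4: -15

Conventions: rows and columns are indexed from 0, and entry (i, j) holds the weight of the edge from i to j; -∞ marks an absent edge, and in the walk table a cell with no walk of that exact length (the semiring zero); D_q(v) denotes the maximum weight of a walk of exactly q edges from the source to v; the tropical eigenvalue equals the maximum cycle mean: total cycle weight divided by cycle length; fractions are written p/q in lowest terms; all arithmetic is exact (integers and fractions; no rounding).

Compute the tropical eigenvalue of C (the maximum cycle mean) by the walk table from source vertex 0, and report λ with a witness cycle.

q=0: [0, -∞, -∞, -∞, -∞]
q=1: [3, -∞, -∞, -15, 4]
q=2: [10, 6, -6, 11, 7]
q=3: [13, 10, 20, 17, 14]
q=4: [20, 16, 26, 25, 17]
q=5: [23, 20, 34, 31, 24]
Optimal cycle mean attained by: cycle 2->3->2, total 5 + 9, length 2.
Answer: λ = 7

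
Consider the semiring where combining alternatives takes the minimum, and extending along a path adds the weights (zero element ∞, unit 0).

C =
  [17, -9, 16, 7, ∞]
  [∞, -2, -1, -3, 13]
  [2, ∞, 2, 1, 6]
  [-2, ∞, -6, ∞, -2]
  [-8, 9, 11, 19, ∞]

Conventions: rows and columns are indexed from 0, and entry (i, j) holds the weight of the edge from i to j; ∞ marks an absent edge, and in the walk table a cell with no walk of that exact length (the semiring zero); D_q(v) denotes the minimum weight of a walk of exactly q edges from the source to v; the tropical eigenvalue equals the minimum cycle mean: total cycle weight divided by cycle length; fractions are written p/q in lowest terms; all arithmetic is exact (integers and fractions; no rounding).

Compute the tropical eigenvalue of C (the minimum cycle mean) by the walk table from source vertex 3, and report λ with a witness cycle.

q=0: [∞, ∞, ∞, 0, ∞]
q=1: [-2, ∞, -6, ∞, -2]
q=2: [-10, -11, -4, -5, 0]
q=3: [-8, -19, -12, -14, -7]
q=4: [-16, -21, -20, -22, -16]
q=5: [-24, -25, -28, -24, -24]
Optimal cycle mean attained by: cycle 0->1->3->4->0, total (-9) + (-3) + (-2) + (-8), length 4.
Answer: λ = -11/2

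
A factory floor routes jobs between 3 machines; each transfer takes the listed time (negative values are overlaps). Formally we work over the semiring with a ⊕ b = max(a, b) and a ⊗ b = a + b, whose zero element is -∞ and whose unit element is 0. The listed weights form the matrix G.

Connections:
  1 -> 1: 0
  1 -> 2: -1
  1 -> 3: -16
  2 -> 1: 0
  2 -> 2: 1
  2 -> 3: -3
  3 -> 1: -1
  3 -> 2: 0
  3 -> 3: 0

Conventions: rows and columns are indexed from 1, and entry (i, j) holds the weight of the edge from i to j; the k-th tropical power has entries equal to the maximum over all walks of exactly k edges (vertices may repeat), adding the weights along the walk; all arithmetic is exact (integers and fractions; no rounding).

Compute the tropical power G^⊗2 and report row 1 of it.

G^⊗2:
  [0, 0, -4]
  [1, 2, -2]
  [0, 1, 0]
Answer: row 1 of G^⊗2 = [0, 0, -4]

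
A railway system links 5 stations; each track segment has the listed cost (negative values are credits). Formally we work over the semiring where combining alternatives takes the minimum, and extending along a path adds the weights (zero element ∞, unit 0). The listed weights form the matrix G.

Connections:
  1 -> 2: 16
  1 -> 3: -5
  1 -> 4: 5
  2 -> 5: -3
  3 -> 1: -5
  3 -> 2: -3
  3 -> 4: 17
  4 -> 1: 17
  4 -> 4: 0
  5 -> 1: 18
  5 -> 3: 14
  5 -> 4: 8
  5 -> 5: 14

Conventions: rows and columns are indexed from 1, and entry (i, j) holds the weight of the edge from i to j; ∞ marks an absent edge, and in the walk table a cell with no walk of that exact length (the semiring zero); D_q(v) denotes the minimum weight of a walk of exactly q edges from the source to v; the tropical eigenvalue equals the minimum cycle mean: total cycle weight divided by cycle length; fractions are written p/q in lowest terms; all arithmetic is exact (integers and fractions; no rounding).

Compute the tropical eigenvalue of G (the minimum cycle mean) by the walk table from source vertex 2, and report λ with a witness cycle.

q=0: [∞, 0, ∞, ∞, ∞]
q=1: [∞, ∞, ∞, ∞, -3]
q=2: [15, ∞, 11, 5, 11]
q=3: [6, 8, 10, 5, 25]
q=4: [5, 7, 1, 5, 5]
q=5: [-4, -2, 0, 5, 4]
Optimal cycle mean attained by: cycle 1->3->1, total (-5) + (-5), length 2.
Answer: λ = -5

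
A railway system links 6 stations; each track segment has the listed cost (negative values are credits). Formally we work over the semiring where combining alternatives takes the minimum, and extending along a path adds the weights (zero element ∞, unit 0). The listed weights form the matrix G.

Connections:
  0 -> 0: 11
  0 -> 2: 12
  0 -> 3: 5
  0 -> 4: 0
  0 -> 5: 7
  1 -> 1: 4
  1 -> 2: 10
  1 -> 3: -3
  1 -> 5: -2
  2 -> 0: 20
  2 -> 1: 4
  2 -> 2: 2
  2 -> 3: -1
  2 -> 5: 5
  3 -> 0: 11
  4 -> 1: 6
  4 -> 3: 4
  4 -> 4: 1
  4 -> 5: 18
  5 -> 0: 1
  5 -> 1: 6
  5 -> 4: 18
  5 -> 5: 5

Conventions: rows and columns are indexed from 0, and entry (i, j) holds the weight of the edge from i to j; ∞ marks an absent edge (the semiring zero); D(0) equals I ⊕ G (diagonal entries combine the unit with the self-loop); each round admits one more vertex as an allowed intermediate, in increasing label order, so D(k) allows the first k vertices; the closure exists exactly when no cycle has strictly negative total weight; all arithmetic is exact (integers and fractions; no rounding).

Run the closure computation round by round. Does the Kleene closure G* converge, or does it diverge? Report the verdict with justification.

D(0):
  [0, ∞, 12, 5, 0, 7]
  [∞, 0, 10, -3, ∞, -2]
  [20, 4, 0, -1, ∞, 5]
  [11, ∞, ∞, 0, ∞, ∞]
  [∞, 6, ∞, 4, 0, 18]
  [1, 6, ∞, ∞, 18, 0]
D(1):
  [0, ∞, 12, 5, 0, 7]
  [∞, 0, 10, -3, ∞, -2]
  [20, 4, 0, -1, 20, 5]
  [11, ∞, 23, 0, 11, 18]
  [∞, 6, ∞, 4, 0, 18]
  [1, 6, 13, 6, 1, 0]
D(2):
  [0, ∞, 12, 5, 0, 7]
  [∞, 0, 10, -3, ∞, -2]
  [20, 4, 0, -1, 20, 2]
  [11, ∞, 23, 0, 11, 18]
  [∞, 6, 16, 3, 0, 4]
  [1, 6, 13, 3, 1, 0]
D(3):
  [0, 16, 12, 5, 0, 7]
  [30, 0, 10, -3, 30, -2]
  [20, 4, 0, -1, 20, 2]
  [11, 27, 23, 0, 11, 18]
  [36, 6, 16, 3, 0, 4]
  [1, 6, 13, 3, 1, 0]
D(4):
  [0, 16, 12, 5, 0, 7]
  [8, 0, 10, -3, 8, -2]
  [10, 4, 0, -1, 10, 2]
  [11, 27, 23, 0, 11, 18]
  [14, 6, 16, 3, 0, 4]
  [1, 6, 13, 3, 1, 0]
D(5):
  [0, 6, 12, 3, 0, 4]
  [8, 0, 10, -3, 8, -2]
  [10, 4, 0, -1, 10, 2]
  [11, 17, 23, 0, 11, 15]
  [14, 6, 16, 3, 0, 4]
  [1, 6, 13, 3, 1, 0]
D(6):
  [0, 6, 12, 3, 0, 4]
  [-1, 0, 10, -3, -1, -2]
  [3, 4, 0, -1, 3, 2]
  [11, 17, 23, 0, 11, 15]
  [5, 6, 16, 3, 0, 4]
  [1, 6, 13, 3, 1, 0]
Key observation: every diagonal entry stays at the unit through all rounds, so no improving cycle exists.
Answer: CONVERGES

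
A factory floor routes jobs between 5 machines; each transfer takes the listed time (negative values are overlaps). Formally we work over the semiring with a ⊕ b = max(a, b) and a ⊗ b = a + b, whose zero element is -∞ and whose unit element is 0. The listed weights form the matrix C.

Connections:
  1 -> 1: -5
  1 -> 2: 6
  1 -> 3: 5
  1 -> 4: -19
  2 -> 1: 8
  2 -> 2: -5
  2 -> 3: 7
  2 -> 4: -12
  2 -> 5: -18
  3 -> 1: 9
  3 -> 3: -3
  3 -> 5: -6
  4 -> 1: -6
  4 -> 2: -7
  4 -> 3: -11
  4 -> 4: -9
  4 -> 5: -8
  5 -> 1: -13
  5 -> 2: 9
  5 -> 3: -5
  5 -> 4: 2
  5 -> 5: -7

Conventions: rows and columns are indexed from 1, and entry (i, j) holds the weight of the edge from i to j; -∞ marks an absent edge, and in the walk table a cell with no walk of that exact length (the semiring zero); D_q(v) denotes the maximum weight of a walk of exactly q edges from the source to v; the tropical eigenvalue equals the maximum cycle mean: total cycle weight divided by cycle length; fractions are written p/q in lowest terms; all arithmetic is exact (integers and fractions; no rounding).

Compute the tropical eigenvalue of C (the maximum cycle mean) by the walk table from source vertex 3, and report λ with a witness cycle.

q=0: [-∞, -∞, 0, -∞, -∞]
q=1: [9, -∞, -3, -∞, -6]
q=2: [6, 15, 14, -4, -9]
q=3: [23, 12, 22, 3, 8]
q=4: [31, 29, 28, 10, 16]
q=5: [37, 37, 36, 18, 22]
Optimal cycle mean attained by: cycle 1->2->3->1, total 6 + 7 + 9, length 3.
Answer: λ = 22/3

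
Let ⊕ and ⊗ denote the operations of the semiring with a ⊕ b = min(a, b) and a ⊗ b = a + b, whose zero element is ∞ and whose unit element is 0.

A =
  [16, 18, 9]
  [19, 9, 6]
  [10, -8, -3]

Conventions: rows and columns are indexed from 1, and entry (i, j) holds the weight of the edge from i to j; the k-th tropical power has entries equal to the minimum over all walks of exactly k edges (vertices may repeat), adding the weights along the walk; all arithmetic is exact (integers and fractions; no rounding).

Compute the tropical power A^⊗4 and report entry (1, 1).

A^⊗2:
  [19, 1, 6]
  [16, -2, 3]
  [7, -11, -6]
A^⊗3:
  [16, -2, 3]
  [13, -5, 0]
  [4, -14, -9]
A^⊗4:
  [13, -5, 0]
  [10, -8, -3]
  [1, -17, -12]
Key observation: the optimum is the walk 1->3->3->3->1, with weight 9 + (-3) + (-3) + 10 = 13.
Optimal value attained by: walk 1->3->3->3->1.
Answer: (A^⊗4)[1][1] = 13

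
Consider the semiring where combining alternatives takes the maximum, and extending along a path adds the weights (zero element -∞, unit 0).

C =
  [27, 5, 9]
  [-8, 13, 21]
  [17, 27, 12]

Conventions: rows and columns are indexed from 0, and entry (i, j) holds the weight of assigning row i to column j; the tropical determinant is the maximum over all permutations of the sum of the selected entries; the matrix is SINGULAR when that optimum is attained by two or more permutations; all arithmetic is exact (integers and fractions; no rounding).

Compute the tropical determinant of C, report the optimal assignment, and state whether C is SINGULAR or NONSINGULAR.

σ = (0, 1, 2): 27 + 13 + 12 = 52
σ = (0, 2, 1): 27 + 21 + 27 = 75
σ = (1, 0, 2): 5 + (-8) + 12 = 9
σ = (1, 2, 0): 5 + 21 + 17 = 43
σ = (2, 0, 1): 9 + (-8) + 27 = 28
σ = (2, 1, 0): 9 + 13 + 17 = 39
Optimal value attained by: σ = (0, 2, 1).
Answer: det⊕(C) = 75; verdict: NONSINGULAR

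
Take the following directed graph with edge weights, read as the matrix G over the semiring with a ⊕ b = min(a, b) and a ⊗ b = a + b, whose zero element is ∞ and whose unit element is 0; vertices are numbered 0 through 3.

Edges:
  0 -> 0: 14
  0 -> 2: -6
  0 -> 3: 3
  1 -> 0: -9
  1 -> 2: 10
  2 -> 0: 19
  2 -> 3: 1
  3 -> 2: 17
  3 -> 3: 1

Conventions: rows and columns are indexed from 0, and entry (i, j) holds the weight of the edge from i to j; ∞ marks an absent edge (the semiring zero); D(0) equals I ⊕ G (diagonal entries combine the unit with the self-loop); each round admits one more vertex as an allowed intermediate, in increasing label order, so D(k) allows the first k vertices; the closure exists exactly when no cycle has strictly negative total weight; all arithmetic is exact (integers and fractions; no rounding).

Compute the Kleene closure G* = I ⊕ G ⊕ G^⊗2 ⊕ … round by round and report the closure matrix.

D(0):
  [0, ∞, -6, 3]
  [-9, 0, 10, ∞]
  [19, ∞, 0, 1]
  [∞, ∞, 17, 0]
D(1):
  [0, ∞, -6, 3]
  [-9, 0, -15, -6]
  [19, ∞, 0, 1]
  [∞, ∞, 17, 0]
D(2):
  [0, ∞, -6, 3]
  [-9, 0, -15, -6]
  [19, ∞, 0, 1]
  [∞, ∞, 17, 0]
D(3):
  [0, ∞, -6, -5]
  [-9, 0, -15, -14]
  [19, ∞, 0, 1]
  [36, ∞, 17, 0]
D(4):
  [0, ∞, -6, -5]
  [-9, 0, -15, -14]
  [19, ∞, 0, 1]
  [36, ∞, 17, 0]
Answer: G* = [[0, ∞, -6, -5], [-9, 0, -15, -14], [19, ∞, 0, 1], [36, ∞, 17, 0]]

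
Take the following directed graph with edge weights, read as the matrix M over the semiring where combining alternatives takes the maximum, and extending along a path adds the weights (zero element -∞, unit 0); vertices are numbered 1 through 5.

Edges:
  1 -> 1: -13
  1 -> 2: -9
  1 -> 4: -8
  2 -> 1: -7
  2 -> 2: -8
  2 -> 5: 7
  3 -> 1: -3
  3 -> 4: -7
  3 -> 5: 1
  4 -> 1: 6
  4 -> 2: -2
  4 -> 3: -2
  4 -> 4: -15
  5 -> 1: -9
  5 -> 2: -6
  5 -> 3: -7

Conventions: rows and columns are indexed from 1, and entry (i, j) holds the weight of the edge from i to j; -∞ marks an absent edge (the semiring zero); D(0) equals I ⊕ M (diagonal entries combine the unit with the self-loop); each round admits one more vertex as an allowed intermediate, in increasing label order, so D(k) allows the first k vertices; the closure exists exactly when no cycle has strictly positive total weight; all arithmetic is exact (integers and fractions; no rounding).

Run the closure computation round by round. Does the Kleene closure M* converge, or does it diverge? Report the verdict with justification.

D(0):
  [0, -9, -∞, -8, -∞]
  [-7, 0, -∞, -∞, 7]
  [-3, -∞, 0, -7, 1]
  [6, -2, -2, 0, -∞]
  [-9, -6, -7, -∞, 0]
D(1):
  [0, -9, -∞, -8, -∞]
  [-7, 0, -∞, -15, 7]
  [-3, -12, 0, -7, 1]
  [6, -2, -2, 0, -∞]
  [-9, -6, -7, -17, 0]
Detection: at round 2, diagonal entry (5, 5) turns strictly positive.
Key observation: the cycle 5->2->5 has total weight (-6) + 7, which is strictly positive.
Answer: DIVERGES — positive cycle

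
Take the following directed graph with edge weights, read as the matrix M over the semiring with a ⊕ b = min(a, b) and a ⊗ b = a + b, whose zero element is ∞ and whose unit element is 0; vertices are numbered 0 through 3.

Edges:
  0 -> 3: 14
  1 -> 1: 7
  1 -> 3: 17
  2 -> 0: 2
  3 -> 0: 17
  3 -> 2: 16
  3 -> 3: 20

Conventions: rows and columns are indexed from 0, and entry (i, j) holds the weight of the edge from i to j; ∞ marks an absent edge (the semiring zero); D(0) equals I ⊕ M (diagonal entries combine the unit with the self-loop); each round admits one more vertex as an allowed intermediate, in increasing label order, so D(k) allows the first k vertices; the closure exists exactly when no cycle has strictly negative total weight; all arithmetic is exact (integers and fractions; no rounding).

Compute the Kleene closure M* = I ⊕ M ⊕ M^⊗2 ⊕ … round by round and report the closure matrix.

D(0):
  [0, ∞, ∞, 14]
  [∞, 0, ∞, 17]
  [2, ∞, 0, ∞]
  [17, ∞, 16, 0]
D(1):
  [0, ∞, ∞, 14]
  [∞, 0, ∞, 17]
  [2, ∞, 0, 16]
  [17, ∞, 16, 0]
D(2):
  [0, ∞, ∞, 14]
  [∞, 0, ∞, 17]
  [2, ∞, 0, 16]
  [17, ∞, 16, 0]
D(3):
  [0, ∞, ∞, 14]
  [∞, 0, ∞, 17]
  [2, ∞, 0, 16]
  [17, ∞, 16, 0]
D(4):
  [0, ∞, 30, 14]
  [34, 0, 33, 17]
  [2, ∞, 0, 16]
  [17, ∞, 16, 0]
Answer: M* = [[0, ∞, 30, 14], [34, 0, 33, 17], [2, ∞, 0, 16], [17, ∞, 16, 0]]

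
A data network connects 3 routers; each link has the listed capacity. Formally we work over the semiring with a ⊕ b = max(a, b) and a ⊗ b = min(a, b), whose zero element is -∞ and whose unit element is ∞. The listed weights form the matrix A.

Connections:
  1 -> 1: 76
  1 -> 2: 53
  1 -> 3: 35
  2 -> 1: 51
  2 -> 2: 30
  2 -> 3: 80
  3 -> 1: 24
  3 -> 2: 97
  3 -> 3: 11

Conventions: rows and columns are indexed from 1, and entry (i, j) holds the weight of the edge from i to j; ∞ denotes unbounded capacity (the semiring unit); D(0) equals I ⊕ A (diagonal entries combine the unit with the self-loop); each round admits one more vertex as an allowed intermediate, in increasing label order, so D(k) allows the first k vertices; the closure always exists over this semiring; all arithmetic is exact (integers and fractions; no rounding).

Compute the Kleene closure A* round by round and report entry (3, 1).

D(0):
  [∞, 53, 35]
  [51, ∞, 80]
  [24, 97, ∞]
D(1):
  [∞, 53, 35]
  [51, ∞, 80]
  [24, 97, ∞]
D(2):
  [∞, 53, 53]
  [51, ∞, 80]
  [51, 97, ∞]
D(3):
  [∞, 53, 53]
  [51, ∞, 80]
  [51, 97, ∞]
Answer: A*[3][1] = 51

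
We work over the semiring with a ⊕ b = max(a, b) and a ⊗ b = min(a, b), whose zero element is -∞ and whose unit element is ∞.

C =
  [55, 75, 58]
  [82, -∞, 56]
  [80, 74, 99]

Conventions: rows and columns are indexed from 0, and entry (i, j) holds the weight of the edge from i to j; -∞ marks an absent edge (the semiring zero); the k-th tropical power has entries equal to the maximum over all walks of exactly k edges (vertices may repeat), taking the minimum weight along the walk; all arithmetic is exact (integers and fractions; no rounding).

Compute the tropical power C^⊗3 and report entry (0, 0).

C^⊗2:
  [75, 58, 58]
  [56, 75, 58]
  [80, 75, 99]
C^⊗3:
  [58, 75, 58]
  [75, 58, 58]
  [80, 75, 99]
Key observation: the optimum is the walk 0->2->2->0, with weight 58 min 99 min 80 = 58.
Optimal value attained by: walk 0->2->2->0.
Answer: (C^⊗3)[0][0] = 58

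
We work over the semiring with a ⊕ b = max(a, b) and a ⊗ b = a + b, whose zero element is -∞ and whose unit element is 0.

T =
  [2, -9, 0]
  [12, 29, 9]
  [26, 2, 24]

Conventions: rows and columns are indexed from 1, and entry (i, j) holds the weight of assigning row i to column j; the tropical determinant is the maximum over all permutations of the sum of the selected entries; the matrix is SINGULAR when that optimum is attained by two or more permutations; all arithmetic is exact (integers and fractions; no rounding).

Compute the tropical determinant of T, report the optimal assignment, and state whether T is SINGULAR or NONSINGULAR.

σ = (1, 2, 3): 2 + 29 + 24 = 55
σ = (1, 3, 2): 2 + 9 + 2 = 13
σ = (2, 1, 3): (-9) + 12 + 24 = 27
σ = (2, 3, 1): (-9) + 9 + 26 = 26
σ = (3, 1, 2): 0 + 12 + 2 = 14
σ = (3, 2, 1): 0 + 29 + 26 = 55
Optimal value attained by: σ = (1, 2, 3).
Answer: det⊕(T) = 55; verdict: SINGULAR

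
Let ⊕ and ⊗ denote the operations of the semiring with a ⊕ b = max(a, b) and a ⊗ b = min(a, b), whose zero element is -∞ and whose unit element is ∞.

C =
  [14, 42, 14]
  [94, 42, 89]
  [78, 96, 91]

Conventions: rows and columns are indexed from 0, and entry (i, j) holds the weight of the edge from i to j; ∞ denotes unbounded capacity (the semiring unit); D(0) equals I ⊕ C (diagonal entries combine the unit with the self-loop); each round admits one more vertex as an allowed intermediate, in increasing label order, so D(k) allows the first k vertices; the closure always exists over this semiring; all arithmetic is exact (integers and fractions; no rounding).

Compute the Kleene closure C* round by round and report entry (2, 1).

D(0):
  [∞, 42, 14]
  [94, ∞, 89]
  [78, 96, ∞]
D(1):
  [∞, 42, 14]
  [94, ∞, 89]
  [78, 96, ∞]
D(2):
  [∞, 42, 42]
  [94, ∞, 89]
  [94, 96, ∞]
D(3):
  [∞, 42, 42]
  [94, ∞, 89]
  [94, 96, ∞]
Answer: C*[2][1] = 96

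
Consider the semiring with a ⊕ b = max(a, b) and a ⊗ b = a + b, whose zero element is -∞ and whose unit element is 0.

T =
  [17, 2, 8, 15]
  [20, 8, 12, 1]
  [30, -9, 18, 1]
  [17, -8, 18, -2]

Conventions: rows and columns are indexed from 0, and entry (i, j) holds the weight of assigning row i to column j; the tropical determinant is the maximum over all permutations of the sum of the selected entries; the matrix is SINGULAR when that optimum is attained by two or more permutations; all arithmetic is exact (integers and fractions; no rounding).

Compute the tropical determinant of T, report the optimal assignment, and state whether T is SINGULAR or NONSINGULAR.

σ = (0, 1, 2, 3): 17 + 8 + 18 + (-2) = 41
σ = (0, 1, 3, 2): 17 + 8 + 1 + 18 = 44
σ = (0, 2, 1, 3): 17 + 12 + (-9) + (-2) = 18
σ = (0, 2, 3, 1): 17 + 12 + 1 + (-8) = 22
σ = (0, 3, 1, 2): 17 + 1 + (-9) + 18 = 27
σ = (0, 3, 2, 1): 17 + 1 + 18 + (-8) = 28
σ = (1, 0, 2, 3): 2 + 20 + 18 + (-2) = 38
σ = (1, 0, 3, 2): 2 + 20 + 1 + 18 = 41
σ = (1, 2, 0, 3): 2 + 12 + 30 + (-2) = 42
σ = (1, 2, 3, 0): 2 + 12 + 1 + 17 = 32
σ = (1, 3, 0, 2): 2 + 1 + 30 + 18 = 51
σ = (1, 3, 2, 0): 2 + 1 + 18 + 17 = 38
σ = (2, 0, 1, 3): 8 + 20 + (-9) + (-2) = 17
σ = (2, 0, 3, 1): 8 + 20 + 1 + (-8) = 21
σ = (2, 1, 0, 3): 8 + 8 + 30 + (-2) = 44
σ = (2, 1, 3, 0): 8 + 8 + 1 + 17 = 34
σ = (2, 3, 0, 1): 8 + 1 + 30 + (-8) = 31
σ = (2, 3, 1, 0): 8 + 1 + (-9) + 17 = 17
σ = (3, 0, 1, 2): 15 + 20 + (-9) + 18 = 44
σ = (3, 0, 2, 1): 15 + 20 + 18 + (-8) = 45
σ = (3, 1, 0, 2): 15 + 8 + 30 + 18 = 71
σ = (3, 1, 2, 0): 15 + 8 + 18 + 17 = 58
σ = (3, 2, 0, 1): 15 + 12 + 30 + (-8) = 49
σ = (3, 2, 1, 0): 15 + 12 + (-9) + 17 = 35
Optimal value attained by: σ = (3, 1, 0, 2).
Answer: det⊕(T) = 71; verdict: NONSINGULAR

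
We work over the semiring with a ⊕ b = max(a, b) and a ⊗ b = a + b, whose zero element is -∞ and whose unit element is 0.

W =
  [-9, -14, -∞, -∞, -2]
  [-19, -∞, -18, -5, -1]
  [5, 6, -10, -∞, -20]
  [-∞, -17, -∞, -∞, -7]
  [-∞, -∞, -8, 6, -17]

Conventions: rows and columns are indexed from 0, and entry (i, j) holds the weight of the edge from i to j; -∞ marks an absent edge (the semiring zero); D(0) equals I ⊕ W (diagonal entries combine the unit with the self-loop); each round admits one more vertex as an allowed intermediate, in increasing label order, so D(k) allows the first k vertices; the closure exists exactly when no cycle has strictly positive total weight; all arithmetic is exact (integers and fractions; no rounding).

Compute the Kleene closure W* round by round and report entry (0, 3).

D(0):
  [0, -14, -∞, -∞, -2]
  [-19, 0, -18, -5, -1]
  [5, 6, 0, -∞, -20]
  [-∞, -17, -∞, 0, -7]
  [-∞, -∞, -8, 6, 0]
D(1):
  [0, -14, -∞, -∞, -2]
  [-19, 0, -18, -5, -1]
  [5, 6, 0, -∞, 3]
  [-∞, -17, -∞, 0, -7]
  [-∞, -∞, -8, 6, 0]
D(2):
  [0, -14, -32, -19, -2]
  [-19, 0, -18, -5, -1]
  [5, 6, 0, 1, 5]
  [-36, -17, -35, 0, -7]
  [-∞, -∞, -8, 6, 0]
D(3):
  [0, -14, -32, -19, -2]
  [-13, 0, -18, -5, -1]
  [5, 6, 0, 1, 5]
  [-30, -17, -35, 0, -7]
  [-3, -2, -8, 6, 0]
D(4):
  [0, -14, -32, -19, -2]
  [-13, 0, -18, -5, -1]
  [5, 6, 0, 1, 5]
  [-30, -17, -35, 0, -7]
  [-3, -2, -8, 6, 0]
D(5):
  [0, -4, -10, 4, -2]
  [-4, 0, -9, 5, -1]
  [5, 6, 0, 11, 5]
  [-10, -9, -15, 0, -7]
  [-3, -2, -8, 6, 0]
Answer: W*[0][3] = 4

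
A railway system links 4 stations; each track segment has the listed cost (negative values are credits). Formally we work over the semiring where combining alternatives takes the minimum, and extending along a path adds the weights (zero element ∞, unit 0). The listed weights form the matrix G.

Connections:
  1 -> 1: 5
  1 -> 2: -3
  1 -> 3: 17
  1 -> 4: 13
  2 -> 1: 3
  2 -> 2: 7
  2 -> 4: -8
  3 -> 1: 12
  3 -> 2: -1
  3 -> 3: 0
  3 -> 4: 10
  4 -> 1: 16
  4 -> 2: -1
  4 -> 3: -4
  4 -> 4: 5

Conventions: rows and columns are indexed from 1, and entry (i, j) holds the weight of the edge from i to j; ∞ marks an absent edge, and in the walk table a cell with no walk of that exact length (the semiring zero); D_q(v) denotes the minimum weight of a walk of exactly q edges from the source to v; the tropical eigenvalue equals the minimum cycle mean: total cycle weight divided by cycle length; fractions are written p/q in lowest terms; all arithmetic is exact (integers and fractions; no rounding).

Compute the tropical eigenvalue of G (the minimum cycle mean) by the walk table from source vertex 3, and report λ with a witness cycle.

q=0: [∞, ∞, 0, ∞]
q=1: [12, -1, 0, 10]
q=2: [2, -1, 0, -9]
q=3: [2, -10, -13, -9]
q=4: [-7, -14, -13, -18]
Optimal cycle mean attained by: cycle 2->4->2, total (-8) + (-1), length 2.
Answer: λ = -9/2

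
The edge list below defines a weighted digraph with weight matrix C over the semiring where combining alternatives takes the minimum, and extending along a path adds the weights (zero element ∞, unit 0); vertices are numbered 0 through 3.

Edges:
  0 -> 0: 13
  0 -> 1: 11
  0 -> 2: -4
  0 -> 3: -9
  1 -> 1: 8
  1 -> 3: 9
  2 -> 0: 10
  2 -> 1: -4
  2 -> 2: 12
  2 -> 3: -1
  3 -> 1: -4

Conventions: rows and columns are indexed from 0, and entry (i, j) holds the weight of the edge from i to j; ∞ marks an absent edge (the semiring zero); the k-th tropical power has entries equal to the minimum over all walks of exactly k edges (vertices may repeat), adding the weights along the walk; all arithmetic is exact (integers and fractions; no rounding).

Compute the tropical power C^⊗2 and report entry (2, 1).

C^⊗2:
  [6, -13, 8, -5]
  [∞, 5, ∞, 17]
  [22, -5, 6, 1]
  [∞, 4, ∞, 5]
Key observation: the optimum is the walk 2->3->1, with weight (-1) + (-4) = -5.
Optimal value attained by: walk 2->3->1.
Answer: (C^⊗2)[2][1] = -5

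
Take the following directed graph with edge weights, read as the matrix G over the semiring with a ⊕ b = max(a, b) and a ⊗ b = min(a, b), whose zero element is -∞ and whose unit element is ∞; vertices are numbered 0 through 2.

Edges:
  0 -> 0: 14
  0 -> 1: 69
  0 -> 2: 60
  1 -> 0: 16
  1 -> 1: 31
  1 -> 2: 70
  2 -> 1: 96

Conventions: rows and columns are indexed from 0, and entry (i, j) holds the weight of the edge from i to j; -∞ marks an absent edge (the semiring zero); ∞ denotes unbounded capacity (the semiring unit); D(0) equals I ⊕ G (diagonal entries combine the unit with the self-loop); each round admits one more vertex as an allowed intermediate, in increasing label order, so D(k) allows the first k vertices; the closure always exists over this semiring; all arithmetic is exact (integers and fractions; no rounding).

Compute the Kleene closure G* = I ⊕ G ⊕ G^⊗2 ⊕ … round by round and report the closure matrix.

D(0):
  [∞, 69, 60]
  [16, ∞, 70]
  [-∞, 96, ∞]
D(1):
  [∞, 69, 60]
  [16, ∞, 70]
  [-∞, 96, ∞]
D(2):
  [∞, 69, 69]
  [16, ∞, 70]
  [16, 96, ∞]
D(3):
  [∞, 69, 69]
  [16, ∞, 70]
  [16, 96, ∞]
Answer: G* = [[∞, 69, 69], [16, ∞, 70], [16, 96, ∞]]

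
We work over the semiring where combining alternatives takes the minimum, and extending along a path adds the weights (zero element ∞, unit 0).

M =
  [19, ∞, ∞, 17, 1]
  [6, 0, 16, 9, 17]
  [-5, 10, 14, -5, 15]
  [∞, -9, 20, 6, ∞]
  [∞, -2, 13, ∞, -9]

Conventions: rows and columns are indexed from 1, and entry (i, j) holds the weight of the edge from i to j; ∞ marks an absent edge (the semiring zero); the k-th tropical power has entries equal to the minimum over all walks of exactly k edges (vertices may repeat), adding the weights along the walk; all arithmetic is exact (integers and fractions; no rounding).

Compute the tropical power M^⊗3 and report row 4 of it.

M^⊗2:
  [38, -1, 14, 23, -8]
  [6, 0, 16, 9, 7]
  [9, -14, 15, 1, -4]
  [-3, -9, 7, 0, 8]
  [4, -11, 4, 7, -18]
M^⊗3:
  [5, -10, 5, 8, -17]
  [6, 0, 16, 9, -2]
  [-8, -14, 2, -5, -13]
  [-3, -9, 7, 0, -2]
  [-5, -20, -5, -2, -27]
Answer: row 4 of M^⊗3 = [-3, -9, 7, 0, -2]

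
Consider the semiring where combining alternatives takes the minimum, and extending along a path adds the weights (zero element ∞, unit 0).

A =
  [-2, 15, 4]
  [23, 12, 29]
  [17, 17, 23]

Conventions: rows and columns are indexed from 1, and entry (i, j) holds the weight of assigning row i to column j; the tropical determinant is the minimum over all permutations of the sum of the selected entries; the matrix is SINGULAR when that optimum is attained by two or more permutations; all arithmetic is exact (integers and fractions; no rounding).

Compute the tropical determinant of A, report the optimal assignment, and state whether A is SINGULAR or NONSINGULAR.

σ = (1, 2, 3): (-2) + 12 + 23 = 33
σ = (1, 3, 2): (-2) + 29 + 17 = 44
σ = (2, 1, 3): 15 + 23 + 23 = 61
σ = (2, 3, 1): 15 + 29 + 17 = 61
σ = (3, 1, 2): 4 + 23 + 17 = 44
σ = (3, 2, 1): 4 + 12 + 17 = 33
Optimal value attained by: σ = (1, 2, 3).
Answer: det⊕(A) = 33; verdict: SINGULAR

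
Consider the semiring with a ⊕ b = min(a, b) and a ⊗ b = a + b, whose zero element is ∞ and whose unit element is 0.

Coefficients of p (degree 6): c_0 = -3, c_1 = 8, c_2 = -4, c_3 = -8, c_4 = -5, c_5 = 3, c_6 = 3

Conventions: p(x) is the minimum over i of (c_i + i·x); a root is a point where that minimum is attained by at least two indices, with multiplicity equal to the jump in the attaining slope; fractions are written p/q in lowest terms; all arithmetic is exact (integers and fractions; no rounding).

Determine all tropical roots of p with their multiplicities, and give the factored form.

hull edge (i=0, c=-3) to (i=3, c=-8): slope -5/3, span 3
hull edge (i=3, c=-8) to (i=4, c=-5): slope 3, span 1
hull edge (i=4, c=-5) to (i=6, c=3): slope 4, span 2
Factored form: p(x) = 3 ⊗ (x ⊕ (-4)) ⊗ (x ⊕ (-4)) ⊗ (x ⊕ (-3)) ⊗ (x ⊕ 5/3) ⊗ (x ⊕ 5/3) ⊗ (x ⊕ 5/3)
Answer: roots = -4 (mult 2), -3 (mult 1), 5/3 (mult 3)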